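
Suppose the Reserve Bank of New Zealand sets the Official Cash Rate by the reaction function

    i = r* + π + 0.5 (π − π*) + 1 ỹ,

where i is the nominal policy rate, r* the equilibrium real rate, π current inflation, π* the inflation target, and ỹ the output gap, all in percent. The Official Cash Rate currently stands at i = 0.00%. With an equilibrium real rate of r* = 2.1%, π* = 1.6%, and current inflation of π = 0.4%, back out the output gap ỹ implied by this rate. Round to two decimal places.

-1.90%

1 ỹ = 0.00 − 2.1 − 0.4 − 0.5 × (0.4 − 1.6) = -1.9
ỹ = -1.9 / 1 = -1.90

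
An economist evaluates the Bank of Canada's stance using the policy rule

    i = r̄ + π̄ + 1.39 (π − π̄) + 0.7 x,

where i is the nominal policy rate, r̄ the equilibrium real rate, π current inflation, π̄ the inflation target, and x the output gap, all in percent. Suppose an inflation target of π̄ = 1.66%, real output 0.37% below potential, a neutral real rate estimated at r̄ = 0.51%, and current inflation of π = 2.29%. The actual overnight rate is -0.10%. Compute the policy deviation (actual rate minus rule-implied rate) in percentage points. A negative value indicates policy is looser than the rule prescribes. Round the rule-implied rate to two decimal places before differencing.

-2.89 pp

Output 0.37% below potential → x = -0.37.
i = 0.51 + 1.66 + 1.39 × (2.29 − 1.66) + 0.7 × (-0.37)
   = 0.51 + 1.66 + 0.8757 − 0.259 = 2.79
Deviation = -0.10 − 2.79 = -2.89 pp.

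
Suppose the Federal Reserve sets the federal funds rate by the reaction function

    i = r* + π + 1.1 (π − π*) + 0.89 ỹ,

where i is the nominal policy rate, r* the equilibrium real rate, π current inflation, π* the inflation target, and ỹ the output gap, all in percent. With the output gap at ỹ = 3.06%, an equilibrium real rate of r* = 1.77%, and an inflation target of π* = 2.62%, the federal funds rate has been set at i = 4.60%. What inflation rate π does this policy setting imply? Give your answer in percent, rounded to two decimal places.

1.42%

Collecting π: i = r* + (1 + 1.1) π − 1.1 π* + 0.89 ỹ
2.1 π = 4.60 − 1.77 + 1.1 × 2.62 − 0.89 × 3.06 = 2.9886
π = 2.9886 / 2.1 = 1.42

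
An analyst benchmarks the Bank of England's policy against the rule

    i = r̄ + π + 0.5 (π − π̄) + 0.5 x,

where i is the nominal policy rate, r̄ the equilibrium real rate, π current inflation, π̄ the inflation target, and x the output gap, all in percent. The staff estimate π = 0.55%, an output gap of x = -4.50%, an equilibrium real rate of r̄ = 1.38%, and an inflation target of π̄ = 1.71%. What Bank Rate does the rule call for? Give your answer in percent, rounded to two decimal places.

-0.90%

i = 1.38 + 0.55 + 0.5 × (0.55 − 1.71) + 0.5 × (-4.50)
   = 1.38 + 0.55 − 0.58 − 2.25 = -0.90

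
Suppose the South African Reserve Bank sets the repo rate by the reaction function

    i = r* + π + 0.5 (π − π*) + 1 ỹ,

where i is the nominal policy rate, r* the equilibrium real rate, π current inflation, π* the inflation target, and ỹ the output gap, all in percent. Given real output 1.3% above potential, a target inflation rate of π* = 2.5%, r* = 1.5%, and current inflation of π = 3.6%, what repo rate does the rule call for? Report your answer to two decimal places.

Output 1.3% above potential → ỹ = 1.3.
i = 1.5 + 3.6 + 0.5 × (3.6 − 2.5) + 1 × 1.3
   = 1.5 + 3.6 + 0.55 + 1.3 = 6.95

6.95%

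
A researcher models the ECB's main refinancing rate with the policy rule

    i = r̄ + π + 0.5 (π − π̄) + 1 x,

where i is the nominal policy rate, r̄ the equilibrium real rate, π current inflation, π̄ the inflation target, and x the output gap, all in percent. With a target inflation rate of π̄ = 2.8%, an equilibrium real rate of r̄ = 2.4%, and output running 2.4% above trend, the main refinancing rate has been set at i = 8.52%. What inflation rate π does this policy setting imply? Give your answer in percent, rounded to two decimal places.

3.41%

Output 2.4% above potential → x = 2.4.
Collecting π: i = r̄ + (1 + 0.5) π − 0.5 π̄ + 1 x
1.5 π = 8.52 − 2.4 + 0.5 × 2.8 − 1 × 2.4 = 5.12
π = 5.12 / 1.5 = 3.41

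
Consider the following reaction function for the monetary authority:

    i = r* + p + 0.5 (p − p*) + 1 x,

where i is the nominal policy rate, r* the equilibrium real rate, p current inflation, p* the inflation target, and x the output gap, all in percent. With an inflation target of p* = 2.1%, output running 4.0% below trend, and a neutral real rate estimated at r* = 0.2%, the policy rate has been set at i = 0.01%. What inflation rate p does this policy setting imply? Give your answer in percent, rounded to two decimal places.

3.24%

Output 4.0% below potential → x = -4.0.
Collecting p: i = r* + (1 + 0.5) p − 0.5 p* + 1 x
1.5 p = 0.01 − 0.2 + 0.5 × 2.1 − 1 × (-4.0) = 4.86
p = 4.86 / 1.5 = 3.24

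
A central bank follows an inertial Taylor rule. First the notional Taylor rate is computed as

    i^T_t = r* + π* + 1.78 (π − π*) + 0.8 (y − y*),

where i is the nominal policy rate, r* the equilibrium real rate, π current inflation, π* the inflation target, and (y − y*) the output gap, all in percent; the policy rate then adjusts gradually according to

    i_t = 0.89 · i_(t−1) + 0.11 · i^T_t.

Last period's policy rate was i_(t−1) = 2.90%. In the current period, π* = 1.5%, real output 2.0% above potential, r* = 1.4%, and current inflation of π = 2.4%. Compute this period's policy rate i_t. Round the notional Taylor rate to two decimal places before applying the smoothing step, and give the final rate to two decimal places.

3.25%

Output 2.0% above potential → (y − y*) = 2.0.
i^T_t = 1.4 + 1.5 + 1.78 × (2.4 − 1.5) + 0.8 × 2.0
   = 1.4 + 1.5 + 1.602 + 1.6 = 6.10
i_t = 0.89 × 2.90 + 0.11 × 6.10 = 2.581 + 0.671 = 3.25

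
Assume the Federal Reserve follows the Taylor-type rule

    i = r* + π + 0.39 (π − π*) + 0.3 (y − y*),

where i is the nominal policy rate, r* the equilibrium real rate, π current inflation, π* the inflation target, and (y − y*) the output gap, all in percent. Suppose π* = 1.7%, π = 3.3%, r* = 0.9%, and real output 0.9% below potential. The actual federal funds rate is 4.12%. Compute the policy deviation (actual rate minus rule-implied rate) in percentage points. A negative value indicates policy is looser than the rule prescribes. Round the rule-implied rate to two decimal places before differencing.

Output 0.9% below potential → (y − y*) = -0.9.
i = 0.9 + 3.3 + 0.39 × (3.3 − 1.7) + 0.3 × (-0.9)
   = 0.9 + 3.3 + 0.624 − 0.27 = 4.55
Deviation = 4.12 − 4.55 = -0.43 pp.

-0.43 pp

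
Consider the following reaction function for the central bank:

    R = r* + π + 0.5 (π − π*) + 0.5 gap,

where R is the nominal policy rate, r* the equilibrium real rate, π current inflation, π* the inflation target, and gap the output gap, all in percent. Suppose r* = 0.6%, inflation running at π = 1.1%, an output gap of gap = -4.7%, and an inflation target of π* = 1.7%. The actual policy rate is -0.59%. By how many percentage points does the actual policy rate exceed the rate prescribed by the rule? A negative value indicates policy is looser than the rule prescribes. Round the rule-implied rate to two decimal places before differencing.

0.36 pp

R = 0.6 + 1.1 + 0.5 × (1.1 − 1.7) + 0.5 × (-4.7)
   = 0.6 + 1.1 − 0.3 − 2.35 = -0.95
Deviation = -0.59 − (-0.95) = 0.36 pp.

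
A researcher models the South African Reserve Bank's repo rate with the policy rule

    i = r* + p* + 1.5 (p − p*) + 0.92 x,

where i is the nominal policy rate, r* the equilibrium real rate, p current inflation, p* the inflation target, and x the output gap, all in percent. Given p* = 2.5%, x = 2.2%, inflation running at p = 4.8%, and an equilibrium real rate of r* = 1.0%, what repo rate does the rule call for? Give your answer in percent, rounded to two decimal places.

i = 1.0 + 2.5 + 1.5 × (4.8 − 2.5) + 0.92 × 2.2
   = 1.0 + 2.5 + 3.45 + 2.024 = 8.97

8.97%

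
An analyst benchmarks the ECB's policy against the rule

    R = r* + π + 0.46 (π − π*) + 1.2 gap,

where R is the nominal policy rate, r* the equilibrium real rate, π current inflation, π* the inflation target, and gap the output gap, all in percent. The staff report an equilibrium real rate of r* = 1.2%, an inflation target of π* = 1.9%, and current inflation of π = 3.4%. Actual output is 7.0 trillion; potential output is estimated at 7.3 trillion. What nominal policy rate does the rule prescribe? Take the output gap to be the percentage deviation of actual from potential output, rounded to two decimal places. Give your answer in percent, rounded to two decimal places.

0.36%

Output gap = 100 × (7.0 − 7.3) / 7.3 = -4.11%.
R = 1.20 + 3.40 + 0.46 × (3.40 − 1.90) + 1.2 × (-4.11)
   = 1.20 + 3.4 + 0.69 − 4.932 = 0.36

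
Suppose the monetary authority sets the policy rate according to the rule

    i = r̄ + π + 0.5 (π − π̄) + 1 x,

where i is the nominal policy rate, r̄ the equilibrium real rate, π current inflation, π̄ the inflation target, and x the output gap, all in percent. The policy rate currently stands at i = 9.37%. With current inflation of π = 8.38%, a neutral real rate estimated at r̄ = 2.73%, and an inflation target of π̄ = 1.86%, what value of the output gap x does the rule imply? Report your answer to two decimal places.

-5.00%

1 x = 9.37 − 2.73 − 8.38 − 0.5 × (8.38 − 1.86) = -5
x = -5 / 1 = -5.00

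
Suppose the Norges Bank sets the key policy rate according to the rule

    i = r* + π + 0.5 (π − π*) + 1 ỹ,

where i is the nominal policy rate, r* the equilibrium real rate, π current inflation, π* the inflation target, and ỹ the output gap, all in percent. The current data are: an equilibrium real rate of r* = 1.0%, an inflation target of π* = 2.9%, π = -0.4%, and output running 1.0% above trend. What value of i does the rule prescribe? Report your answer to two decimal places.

Output 1.0% above potential → ỹ = 1.0.
i = 1.0 + (-0.4) + 0.5 × (-0.4 − 2.9) + 1 × 1.0
   = 1.0 − 0.4 − 1.65 + 1 = -0.05

-0.05%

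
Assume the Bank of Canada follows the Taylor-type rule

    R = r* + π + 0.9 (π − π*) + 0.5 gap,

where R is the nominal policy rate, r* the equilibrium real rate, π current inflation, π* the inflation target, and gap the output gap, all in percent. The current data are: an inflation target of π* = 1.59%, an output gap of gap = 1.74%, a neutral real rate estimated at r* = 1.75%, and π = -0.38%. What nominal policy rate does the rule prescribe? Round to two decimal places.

0.47%

R = 1.75 + (-0.38) + 0.9 × (-0.38 − 1.59) + 0.5 × 1.74
   = 1.75 − 0.38 − 1.773 + 0.87 = 0.47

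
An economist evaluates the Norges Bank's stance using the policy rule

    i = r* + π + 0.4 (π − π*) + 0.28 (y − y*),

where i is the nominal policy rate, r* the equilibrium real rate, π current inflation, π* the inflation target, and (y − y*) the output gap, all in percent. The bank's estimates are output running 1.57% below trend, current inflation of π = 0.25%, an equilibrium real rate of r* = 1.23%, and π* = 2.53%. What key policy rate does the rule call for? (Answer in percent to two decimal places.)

0.13%

Output 1.57% below potential → (y − y*) = -1.57.
i = 1.23 + 0.25 + 0.4 × (0.25 − 2.53) + 0.28 × (-1.57)
   = 1.23 + 0.25 − 0.912 − 0.4396 = 0.13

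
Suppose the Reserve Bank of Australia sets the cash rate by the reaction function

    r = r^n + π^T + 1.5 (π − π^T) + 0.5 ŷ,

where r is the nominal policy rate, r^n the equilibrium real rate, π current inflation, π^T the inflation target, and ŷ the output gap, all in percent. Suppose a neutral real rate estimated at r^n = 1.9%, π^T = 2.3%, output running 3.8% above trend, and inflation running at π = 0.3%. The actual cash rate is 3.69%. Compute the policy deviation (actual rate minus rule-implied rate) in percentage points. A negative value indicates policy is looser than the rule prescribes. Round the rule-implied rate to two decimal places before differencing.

0.59 pp

Output 3.8% above potential → ŷ = 3.8.
r = 1.9 + 2.3 + 1.5 × (0.3 − 2.3) + 0.5 × 3.8
   = 1.9 + 2.3 − 3 + 1.9 = 3.10
Deviation = 3.69 − 3.10 = 0.59 pp.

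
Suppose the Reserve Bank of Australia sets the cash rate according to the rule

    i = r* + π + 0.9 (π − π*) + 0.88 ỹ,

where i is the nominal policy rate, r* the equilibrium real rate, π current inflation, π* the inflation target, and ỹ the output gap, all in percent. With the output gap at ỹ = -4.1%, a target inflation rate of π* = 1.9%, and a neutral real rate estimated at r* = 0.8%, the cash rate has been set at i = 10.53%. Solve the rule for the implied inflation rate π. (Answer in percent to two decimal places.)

Collecting π: i = r* + (1 + 0.9) π − 0.9 π* + 0.88 ỹ
1.9 π = 10.53 − 0.8 + 0.9 × 1.9 − 0.88 × (-4.1) = 15.048
π = 15.048 / 1.9 = 7.92

7.92%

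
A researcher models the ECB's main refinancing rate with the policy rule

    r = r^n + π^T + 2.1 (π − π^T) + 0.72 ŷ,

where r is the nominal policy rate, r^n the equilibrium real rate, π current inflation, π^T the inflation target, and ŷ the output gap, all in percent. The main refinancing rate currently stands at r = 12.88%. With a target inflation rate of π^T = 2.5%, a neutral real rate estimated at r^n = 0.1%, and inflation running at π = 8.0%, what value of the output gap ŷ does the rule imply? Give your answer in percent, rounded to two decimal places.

-1.76%

0.72 ŷ = 12.88 − 0.1 − 2.5 − 2.1 × (8.0 − 2.5) = -1.27
ŷ = -1.27 / 0.72 = -1.76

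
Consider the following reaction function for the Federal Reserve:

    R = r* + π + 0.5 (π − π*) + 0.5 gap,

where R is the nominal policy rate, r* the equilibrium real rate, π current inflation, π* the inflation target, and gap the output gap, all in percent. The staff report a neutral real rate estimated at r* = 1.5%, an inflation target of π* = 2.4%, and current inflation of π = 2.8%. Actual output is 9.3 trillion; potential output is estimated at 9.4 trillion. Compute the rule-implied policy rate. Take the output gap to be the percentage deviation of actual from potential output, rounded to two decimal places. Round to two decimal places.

3.97%

Output gap = 100 × (9.3 − 9.4) / 9.4 = -1.06%.
R = 1.50 + 2.80 + 0.5 × (2.80 − 2.40) + 0.5 × (-1.06)
   = 1.50 + 2.8 + 0.2 − 0.53 = 3.97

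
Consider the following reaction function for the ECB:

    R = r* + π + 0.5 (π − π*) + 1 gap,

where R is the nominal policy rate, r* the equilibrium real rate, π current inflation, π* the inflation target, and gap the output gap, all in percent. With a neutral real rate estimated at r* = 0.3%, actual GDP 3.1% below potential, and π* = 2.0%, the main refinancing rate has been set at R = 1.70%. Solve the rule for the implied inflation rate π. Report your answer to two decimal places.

3.67%

Output 3.1% below potential → gap = -3.1.
Collecting π: R = r* + (1 + 0.5) π − 0.5 π* + 1 gap
1.5 π = 1.70 − 0.3 + 0.5 × 2.0 − 1 × (-3.1) = 5.5
π = 5.5 / 1.5 = 3.67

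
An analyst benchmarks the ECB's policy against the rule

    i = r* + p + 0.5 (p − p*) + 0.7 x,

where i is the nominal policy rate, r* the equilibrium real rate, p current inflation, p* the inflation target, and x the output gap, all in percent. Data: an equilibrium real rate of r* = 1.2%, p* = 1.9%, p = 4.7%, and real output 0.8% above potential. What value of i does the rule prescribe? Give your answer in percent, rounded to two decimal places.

Output 0.8% above potential → x = 0.8.
i = 1.2 + 4.7 + 0.5 × (4.7 − 1.9) + 0.7 × 0.8
   = 1.2 + 4.7 + 1.4 + 0.56 = 7.86

7.86%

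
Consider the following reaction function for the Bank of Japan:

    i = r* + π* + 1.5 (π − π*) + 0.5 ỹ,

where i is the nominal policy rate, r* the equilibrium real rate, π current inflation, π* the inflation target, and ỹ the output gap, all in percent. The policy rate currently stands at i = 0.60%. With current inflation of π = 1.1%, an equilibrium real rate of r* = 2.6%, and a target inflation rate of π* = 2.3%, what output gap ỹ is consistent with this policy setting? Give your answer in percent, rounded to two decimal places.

0.5 ỹ = 0.60 − 2.6 − 2.3 − 1.5 × (1.1 − 2.3) = -2.5
ỹ = -2.5 / 0.5 = -5.00

-5.00%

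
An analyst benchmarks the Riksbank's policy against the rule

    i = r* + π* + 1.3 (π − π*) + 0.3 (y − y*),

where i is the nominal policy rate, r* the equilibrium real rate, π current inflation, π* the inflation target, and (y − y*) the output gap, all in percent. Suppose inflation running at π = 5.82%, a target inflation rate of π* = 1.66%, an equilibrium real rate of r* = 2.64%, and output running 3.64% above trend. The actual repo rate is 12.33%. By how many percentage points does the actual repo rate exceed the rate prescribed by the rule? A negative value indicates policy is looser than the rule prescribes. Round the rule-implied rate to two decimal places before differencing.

1.53 pp

Output 3.64% above potential → (y − y*) = 3.64.
i = 2.64 + 1.66 + 1.3 × (5.82 − 1.66) + 0.3 × 3.64
   = 2.64 + 1.66 + 5.408 + 1.092 = 10.80
Deviation = 12.33 − 10.80 = 1.53 pp.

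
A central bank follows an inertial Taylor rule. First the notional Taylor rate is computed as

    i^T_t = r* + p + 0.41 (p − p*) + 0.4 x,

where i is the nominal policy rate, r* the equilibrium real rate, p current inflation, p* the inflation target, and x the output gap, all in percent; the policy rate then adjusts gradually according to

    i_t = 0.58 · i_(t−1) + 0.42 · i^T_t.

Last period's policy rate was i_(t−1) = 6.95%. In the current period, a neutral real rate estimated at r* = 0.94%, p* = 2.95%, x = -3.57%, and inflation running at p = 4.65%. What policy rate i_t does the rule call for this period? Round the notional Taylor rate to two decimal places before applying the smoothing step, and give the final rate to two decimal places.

6.07%

i^T_t = 0.94 + 4.65 + 0.41 × (4.65 − 2.95) + 0.4 × (-3.57)
   = 0.94 + 4.65 + 0.697 − 1.428 = 4.86
i_t = 0.58 × 6.95 + 0.42 × 4.86 = 4.031 + 2.0412 = 6.07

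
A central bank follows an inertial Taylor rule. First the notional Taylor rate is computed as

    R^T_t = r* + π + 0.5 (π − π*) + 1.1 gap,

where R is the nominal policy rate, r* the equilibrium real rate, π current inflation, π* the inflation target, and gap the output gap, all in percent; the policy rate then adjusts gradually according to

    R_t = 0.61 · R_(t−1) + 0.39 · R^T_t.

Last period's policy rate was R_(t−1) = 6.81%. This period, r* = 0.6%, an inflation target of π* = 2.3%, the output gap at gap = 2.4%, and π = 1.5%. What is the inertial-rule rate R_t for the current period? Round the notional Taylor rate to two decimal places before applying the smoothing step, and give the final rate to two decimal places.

R^T_t = 0.6 + 1.5 + 0.5 × (1.5 − 2.3) + 1.1 × 2.4
   = 0.6 + 1.5 − 0.4 + 2.64 = 4.34
R_t = 0.61 × 6.81 + 0.39 × 4.34 = 4.1541 + 1.6926 = 5.85

5.85%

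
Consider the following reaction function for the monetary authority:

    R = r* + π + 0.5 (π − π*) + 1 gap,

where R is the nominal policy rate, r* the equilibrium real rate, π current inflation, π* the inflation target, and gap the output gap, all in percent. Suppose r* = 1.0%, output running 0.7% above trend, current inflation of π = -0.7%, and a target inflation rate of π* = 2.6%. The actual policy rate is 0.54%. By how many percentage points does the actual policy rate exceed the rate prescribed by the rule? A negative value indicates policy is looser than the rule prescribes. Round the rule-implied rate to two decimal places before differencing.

Output 0.7% above potential → gap = 0.7.
R = 1.0 + (-0.7) + 0.5 × (-0.7 − 2.6) + 1 × 0.7
   = 1.0 − 0.7 − 1.65 + 0.7 = -0.65
Deviation = 0.54 − (-0.65) = 1.19 pp.

1.19 pp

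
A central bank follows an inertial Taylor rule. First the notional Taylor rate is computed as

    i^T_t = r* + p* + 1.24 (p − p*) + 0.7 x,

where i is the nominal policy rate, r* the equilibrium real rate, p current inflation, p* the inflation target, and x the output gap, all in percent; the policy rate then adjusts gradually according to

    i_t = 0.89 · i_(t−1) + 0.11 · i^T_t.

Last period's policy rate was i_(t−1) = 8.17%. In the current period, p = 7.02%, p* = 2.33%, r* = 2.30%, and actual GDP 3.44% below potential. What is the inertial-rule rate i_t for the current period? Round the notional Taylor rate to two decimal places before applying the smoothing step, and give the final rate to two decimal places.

8.16%

Output 3.44% below potential → x = -3.44.
i^T_t = 2.30 + 2.33 + 1.24 × (7.02 − 2.33) + 0.7 × (-3.44)
   = 2.30 + 2.33 + 5.8156 − 2.408 = 8.04
i_t = 0.89 × 8.17 + 0.11 × 8.04 = 7.2713 + 0.8844 = 8.16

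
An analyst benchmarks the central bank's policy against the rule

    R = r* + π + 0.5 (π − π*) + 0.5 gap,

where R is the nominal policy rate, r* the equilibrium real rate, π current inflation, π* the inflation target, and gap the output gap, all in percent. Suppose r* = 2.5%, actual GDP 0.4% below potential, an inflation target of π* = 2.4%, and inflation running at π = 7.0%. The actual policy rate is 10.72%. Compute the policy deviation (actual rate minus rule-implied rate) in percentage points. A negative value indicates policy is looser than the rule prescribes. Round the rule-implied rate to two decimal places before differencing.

Output 0.4% below potential → gap = -0.4.
R = 2.5 + 7.0 + 0.5 × (7.0 − 2.4) + 0.5 × (-0.4)
   = 2.5 + 7 + 2.3 − 0.2 = 11.60
Deviation = 10.72 − 11.60 = -0.88 pp.

-0.88 pp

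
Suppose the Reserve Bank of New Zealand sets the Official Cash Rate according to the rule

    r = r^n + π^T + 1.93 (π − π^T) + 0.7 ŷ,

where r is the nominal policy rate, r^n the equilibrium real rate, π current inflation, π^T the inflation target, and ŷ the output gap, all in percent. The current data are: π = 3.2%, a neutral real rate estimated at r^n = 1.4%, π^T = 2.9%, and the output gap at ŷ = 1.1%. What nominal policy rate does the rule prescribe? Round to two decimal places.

r = 1.4 + 2.9 + 1.93 × (3.2 − 2.9) + 0.7 × 1.1
   = 1.4 + 2.9 + 0.579 + 0.77 = 5.65

5.65%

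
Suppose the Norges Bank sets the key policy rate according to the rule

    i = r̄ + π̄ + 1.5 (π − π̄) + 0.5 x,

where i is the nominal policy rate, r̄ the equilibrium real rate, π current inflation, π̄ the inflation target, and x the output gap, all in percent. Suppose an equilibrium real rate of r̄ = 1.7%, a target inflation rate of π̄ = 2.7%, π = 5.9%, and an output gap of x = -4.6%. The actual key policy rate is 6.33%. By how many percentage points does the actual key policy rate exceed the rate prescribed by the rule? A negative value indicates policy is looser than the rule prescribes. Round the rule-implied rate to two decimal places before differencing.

i = 1.7 + 2.7 + 1.5 × (5.9 − 2.7) + 0.5 × (-4.6)
   = 1.7 + 2.7 + 4.8 − 2.3 = 6.90
Deviation = 6.33 − 6.90 = -0.57 pp.

-0.57 pp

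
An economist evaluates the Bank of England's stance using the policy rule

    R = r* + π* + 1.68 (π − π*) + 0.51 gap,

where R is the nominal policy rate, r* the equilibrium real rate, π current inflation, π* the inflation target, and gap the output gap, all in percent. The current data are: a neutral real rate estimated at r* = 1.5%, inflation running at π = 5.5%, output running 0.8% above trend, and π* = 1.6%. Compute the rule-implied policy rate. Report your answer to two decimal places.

10.06%

Output 0.8% above potential → gap = 0.8.
R = 1.5 + 1.6 + 1.68 × (5.5 − 1.6) + 0.51 × 0.8
   = 1.5 + 1.6 + 6.552 + 0.408 = 10.06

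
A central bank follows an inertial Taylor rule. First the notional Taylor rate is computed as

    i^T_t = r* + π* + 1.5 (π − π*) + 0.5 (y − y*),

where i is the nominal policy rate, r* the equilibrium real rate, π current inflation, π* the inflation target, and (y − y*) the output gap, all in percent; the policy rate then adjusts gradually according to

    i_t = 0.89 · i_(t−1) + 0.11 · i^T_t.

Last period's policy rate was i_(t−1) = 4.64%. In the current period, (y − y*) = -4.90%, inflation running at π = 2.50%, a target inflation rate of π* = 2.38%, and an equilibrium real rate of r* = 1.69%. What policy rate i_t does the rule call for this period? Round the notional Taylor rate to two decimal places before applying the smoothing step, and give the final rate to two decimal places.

4.33%

i^T_t = 1.69 + 2.38 + 1.5 × (2.50 − 2.38) + 0.5 × (-4.90)
   = 1.69 + 2.38 + 0.18 − 2.45 = 1.80
i_t = 0.89 × 4.64 + 0.11 × 1.80 = 4.1296 + 0.198 = 4.33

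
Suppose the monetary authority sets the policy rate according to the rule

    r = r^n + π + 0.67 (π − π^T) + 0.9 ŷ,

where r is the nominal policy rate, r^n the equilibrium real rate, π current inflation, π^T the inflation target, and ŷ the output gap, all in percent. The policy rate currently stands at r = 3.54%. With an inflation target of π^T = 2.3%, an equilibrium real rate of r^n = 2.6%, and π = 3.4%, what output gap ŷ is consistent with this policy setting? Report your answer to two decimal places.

-3.55%

0.9 ŷ = 3.54 − 2.6 − 3.4 − 0.67 × (3.4 − 2.3) = -3.197
ŷ = -3.197 / 0.9 = -3.55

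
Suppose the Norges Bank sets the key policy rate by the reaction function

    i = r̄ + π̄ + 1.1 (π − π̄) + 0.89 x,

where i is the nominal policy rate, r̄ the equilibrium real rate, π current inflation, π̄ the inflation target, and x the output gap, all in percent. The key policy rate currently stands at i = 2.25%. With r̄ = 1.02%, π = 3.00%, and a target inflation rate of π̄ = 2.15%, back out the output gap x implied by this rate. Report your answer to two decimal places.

-2.08%

0.89 x = 2.25 − 1.02 − 2.15 − 1.1 × (3.00 − 2.15) = -1.855
x = -1.855 / 0.89 = -2.08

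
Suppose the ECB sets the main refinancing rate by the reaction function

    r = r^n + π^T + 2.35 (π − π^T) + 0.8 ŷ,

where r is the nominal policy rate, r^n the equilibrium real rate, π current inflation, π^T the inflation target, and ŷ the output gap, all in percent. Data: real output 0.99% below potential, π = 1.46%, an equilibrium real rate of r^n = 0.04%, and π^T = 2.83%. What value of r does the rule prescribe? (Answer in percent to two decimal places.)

Output 0.99% below potential → ŷ = -0.99.
r = 0.04 + 2.83 + 2.35 × (1.46 − 2.83) + 0.8 × (-0.99)
   = 0.04 + 2.83 − 3.2195 − 0.792 = -1.14

-1.14%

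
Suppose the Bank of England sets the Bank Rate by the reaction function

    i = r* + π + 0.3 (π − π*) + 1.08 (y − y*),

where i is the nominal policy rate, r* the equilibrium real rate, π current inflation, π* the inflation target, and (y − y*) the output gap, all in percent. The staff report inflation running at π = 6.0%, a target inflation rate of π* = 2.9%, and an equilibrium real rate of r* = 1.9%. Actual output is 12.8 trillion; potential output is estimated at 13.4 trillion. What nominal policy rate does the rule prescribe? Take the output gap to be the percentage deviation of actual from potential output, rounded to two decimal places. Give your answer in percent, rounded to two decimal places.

Output gap = 100 × (12.8 − 13.4) / 13.4 = -4.48%.
i = 1.90 + 6.00 + 0.3 × (6.00 − 2.90) + 1.08 × (-4.48)
   = 1.90 + 6 + 0.93 − 4.8384 = 3.99

3.99%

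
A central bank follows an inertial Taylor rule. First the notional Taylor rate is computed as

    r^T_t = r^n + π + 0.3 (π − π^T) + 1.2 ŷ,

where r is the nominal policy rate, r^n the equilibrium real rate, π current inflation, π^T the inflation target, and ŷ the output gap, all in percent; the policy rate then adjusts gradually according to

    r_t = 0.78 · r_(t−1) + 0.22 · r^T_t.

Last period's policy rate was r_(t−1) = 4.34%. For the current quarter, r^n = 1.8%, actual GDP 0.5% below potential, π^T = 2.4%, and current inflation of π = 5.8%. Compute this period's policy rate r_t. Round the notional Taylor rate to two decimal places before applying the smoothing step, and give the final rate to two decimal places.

Output 0.5% below potential → ŷ = -0.5.
r^T_t = 1.8 + 5.8 + 0.3 × (5.8 − 2.4) + 1.2 × (-0.5)
   = 1.8 + 5.8 + 1.02 − 0.6 = 8.02
r_t = 0.78 × 4.34 + 0.22 × 8.02 = 3.3852 + 1.7644 = 5.15

5.15%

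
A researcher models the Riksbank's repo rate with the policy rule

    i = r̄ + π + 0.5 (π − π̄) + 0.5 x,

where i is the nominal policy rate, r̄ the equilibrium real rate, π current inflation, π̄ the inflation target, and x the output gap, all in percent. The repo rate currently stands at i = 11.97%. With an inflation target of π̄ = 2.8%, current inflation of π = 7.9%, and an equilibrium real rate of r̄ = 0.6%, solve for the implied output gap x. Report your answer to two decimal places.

1.84%

0.5 x = 11.97 − 0.6 − 7.9 − 0.5 × (7.9 − 2.8) = 0.92
x = 0.92 / 0.5 = 1.84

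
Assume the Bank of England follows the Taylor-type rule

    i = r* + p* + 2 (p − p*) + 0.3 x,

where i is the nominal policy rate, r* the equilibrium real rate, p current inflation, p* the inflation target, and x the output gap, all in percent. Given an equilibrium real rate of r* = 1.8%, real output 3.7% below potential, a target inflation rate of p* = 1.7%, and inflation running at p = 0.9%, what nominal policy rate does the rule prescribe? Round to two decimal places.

Output 3.7% below potential → x = -3.7.
i = 1.8 + 1.7 + 2 × (0.9 − 1.7) + 0.3 × (-3.7)
   = 1.8 + 1.7 − 1.6 − 1.11 = 0.79

0.79%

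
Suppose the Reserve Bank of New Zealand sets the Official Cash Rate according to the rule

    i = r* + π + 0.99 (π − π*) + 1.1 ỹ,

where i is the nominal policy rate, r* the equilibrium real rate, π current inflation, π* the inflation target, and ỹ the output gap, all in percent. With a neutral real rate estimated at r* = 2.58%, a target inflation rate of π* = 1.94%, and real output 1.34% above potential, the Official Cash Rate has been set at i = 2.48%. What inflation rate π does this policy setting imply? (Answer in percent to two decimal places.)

Output 1.34% above potential → ỹ = 1.34.
Collecting π: i = r* + (1 + 0.99) π − 0.99 π* + 1.1 ỹ
1.99 π = 2.48 − 2.58 + 0.99 × 1.94 − 1.1 × 1.34 = 0.3466
π = 0.3466 / 1.99 = 0.17

0.17%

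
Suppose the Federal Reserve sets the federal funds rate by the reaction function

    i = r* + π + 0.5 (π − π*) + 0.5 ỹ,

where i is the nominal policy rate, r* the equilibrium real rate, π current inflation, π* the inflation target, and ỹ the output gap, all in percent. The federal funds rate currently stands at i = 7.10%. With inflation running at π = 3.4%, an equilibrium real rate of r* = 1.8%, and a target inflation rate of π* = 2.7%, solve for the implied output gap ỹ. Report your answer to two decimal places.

0.5 ỹ = 7.10 − 1.8 − 3.4 − 0.5 × (3.4 − 2.7) = 1.55
ỹ = 1.55 / 0.5 = 3.10

3.10%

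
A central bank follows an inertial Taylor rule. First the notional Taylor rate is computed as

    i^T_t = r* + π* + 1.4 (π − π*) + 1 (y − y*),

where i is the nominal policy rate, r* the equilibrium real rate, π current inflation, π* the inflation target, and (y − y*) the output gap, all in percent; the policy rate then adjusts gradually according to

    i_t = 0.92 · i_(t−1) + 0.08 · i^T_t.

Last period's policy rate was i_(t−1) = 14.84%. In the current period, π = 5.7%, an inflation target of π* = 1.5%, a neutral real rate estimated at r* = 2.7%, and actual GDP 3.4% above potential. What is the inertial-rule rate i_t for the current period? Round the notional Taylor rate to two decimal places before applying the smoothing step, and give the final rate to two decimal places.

Output 3.4% above potential → (y − y*) = 3.4.
i^T_t = 2.7 + 1.5 + 1.4 × (5.7 − 1.5) + 1 × 3.4
   = 2.7 + 1.5 + 5.88 + 3.4 = 13.48
i_t = 0.92 × 14.84 + 0.08 × 13.48 = 13.6528 + 1.0784 = 14.73

14.73%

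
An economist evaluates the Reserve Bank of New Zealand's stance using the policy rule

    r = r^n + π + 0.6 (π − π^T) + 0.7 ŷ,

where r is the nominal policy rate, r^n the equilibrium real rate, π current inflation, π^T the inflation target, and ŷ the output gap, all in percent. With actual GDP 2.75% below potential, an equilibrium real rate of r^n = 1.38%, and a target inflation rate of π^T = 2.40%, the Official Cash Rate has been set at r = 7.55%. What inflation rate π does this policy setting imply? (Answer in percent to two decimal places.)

5.96%

Output 2.75% below potential → ŷ = -2.75.
Collecting π: r = r^n + (1 + 0.6) π − 0.6 π^T + 0.7 ŷ
1.6 π = 7.55 − 1.38 + 0.6 × 2.40 − 0.7 × (-2.75) = 9.535
π = 9.535 / 1.6 = 5.96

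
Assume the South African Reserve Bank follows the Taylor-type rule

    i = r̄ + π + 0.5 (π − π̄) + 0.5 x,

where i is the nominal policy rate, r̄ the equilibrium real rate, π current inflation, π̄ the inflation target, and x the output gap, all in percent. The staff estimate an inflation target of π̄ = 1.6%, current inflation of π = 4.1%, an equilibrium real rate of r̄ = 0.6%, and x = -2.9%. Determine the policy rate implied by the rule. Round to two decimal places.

4.50%

i = 0.6 + 4.1 + 0.5 × (4.1 − 1.6) + 0.5 × (-2.9)
   = 0.6 + 4.1 + 1.25 − 1.45 = 4.50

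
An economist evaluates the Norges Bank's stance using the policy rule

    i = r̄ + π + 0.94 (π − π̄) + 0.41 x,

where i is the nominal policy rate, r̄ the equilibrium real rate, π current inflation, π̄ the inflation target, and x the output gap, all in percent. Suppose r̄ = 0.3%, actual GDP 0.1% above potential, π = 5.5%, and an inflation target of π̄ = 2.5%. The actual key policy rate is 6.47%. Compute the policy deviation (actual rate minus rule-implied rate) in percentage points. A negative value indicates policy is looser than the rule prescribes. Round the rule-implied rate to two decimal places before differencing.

Output 0.1% above potential → x = 0.1.
i = 0.3 + 5.5 + 0.94 × (5.5 − 2.5) + 0.41 × 0.1
   = 0.3 + 5.5 + 2.82 + 0.041 = 8.66
Deviation = 6.47 − 8.66 = -2.19 pp.

-2.19 pp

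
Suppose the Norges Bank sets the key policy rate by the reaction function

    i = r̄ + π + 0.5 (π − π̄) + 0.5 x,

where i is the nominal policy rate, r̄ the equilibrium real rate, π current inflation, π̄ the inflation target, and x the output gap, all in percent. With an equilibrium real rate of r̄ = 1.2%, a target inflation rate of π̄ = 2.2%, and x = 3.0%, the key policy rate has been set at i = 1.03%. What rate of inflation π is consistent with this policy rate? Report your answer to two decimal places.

Collecting π: i = r̄ + (1 + 0.5) π − 0.5 π̄ + 0.5 x
1.5 π = 1.03 − 1.2 + 0.5 × 2.2 − 0.5 × 3.0 = -0.57
π = -0.57 / 1.5 = -0.38

-0.38%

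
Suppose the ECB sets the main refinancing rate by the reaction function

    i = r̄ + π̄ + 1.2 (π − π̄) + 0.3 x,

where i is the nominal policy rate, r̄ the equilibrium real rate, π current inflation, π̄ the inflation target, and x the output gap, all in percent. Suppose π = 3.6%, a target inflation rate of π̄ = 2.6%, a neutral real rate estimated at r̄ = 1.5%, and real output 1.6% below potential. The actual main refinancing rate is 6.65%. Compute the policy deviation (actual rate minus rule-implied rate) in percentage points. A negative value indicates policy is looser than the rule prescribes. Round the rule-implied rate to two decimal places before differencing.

1.83 pp

Output 1.6% below potential → x = -1.6.
i = 1.5 + 2.6 + 1.2 × (3.6 − 2.6) + 0.3 × (-1.6)
   = 1.5 + 2.6 + 1.2 − 0.48 = 4.82
Deviation = 6.65 − 4.82 = 1.83 pp.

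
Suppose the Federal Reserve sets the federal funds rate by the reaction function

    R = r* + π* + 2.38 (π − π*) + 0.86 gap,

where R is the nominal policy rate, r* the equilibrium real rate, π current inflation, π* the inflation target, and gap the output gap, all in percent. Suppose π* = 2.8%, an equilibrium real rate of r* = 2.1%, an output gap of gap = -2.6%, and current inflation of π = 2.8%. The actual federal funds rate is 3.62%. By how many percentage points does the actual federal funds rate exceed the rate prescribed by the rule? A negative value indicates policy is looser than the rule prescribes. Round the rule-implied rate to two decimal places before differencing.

R = 2.1 + 2.8 + 2.38 × (2.8 − 2.8) + 0.86 × (-2.6)
   = 2.1 + 2.8 + 0 − 2.236 = 2.66
Deviation = 3.62 − 2.66 = 0.96 pp.

0.96 pp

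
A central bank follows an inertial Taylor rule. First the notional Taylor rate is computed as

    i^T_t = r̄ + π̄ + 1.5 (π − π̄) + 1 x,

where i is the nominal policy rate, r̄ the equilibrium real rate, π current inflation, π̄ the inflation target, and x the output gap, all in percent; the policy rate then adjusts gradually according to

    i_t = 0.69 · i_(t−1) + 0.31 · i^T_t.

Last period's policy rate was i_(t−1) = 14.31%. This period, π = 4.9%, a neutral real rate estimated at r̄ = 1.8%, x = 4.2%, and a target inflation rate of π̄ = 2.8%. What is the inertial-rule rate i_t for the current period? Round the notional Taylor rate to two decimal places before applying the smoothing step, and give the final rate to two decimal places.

13.58%

i^T_t = 1.8 + 2.8 + 1.5 × (4.9 − 2.8) + 1 × 4.2
   = 1.8 + 2.8 + 3.15 + 4.2 = 11.95
i_t = 0.69 × 14.31 + 0.31 × 11.95 = 9.8739 + 3.7045 = 13.58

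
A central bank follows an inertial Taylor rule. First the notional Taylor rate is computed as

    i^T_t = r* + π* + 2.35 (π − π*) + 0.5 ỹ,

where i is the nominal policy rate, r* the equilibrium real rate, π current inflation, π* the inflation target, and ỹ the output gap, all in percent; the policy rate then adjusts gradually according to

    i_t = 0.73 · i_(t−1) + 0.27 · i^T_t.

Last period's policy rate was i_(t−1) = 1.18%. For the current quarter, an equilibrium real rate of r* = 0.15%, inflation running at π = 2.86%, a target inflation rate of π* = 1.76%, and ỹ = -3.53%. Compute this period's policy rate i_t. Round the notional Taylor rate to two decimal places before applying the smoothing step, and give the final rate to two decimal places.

i^T_t = 0.15 + 1.76 + 2.35 × (2.86 − 1.76) + 0.5 × (-3.53)
   = 0.15 + 1.76 + 2.585 − 1.765 = 2.73
i_t = 0.73 × 1.18 + 0.27 × 2.73 = 0.8614 + 0.7371 = 1.60

1.60%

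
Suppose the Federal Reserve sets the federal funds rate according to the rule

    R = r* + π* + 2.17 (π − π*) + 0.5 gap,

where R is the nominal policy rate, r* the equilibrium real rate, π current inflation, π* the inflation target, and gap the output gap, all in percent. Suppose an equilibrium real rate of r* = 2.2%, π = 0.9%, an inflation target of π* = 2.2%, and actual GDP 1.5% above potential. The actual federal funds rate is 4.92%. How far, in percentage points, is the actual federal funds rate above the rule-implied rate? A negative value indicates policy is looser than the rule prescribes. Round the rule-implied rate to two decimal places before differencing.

Output 1.5% above potential → gap = 1.5.
R = 2.2 + 2.2 + 2.17 × (0.9 − 2.2) + 0.5 × 1.5
   = 2.2 + 2.2 − 2.821 + 0.75 = 2.33
Deviation = 4.92 − 2.33 = 2.59 pp.

2.59 pp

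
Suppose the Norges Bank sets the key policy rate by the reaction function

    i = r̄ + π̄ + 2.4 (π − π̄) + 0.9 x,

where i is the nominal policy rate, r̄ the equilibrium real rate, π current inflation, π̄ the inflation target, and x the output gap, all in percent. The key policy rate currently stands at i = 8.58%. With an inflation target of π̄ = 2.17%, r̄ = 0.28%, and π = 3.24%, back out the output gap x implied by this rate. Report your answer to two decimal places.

0.9 x = 8.58 − 0.28 − 2.17 − 2.4 × (3.24 − 2.17) = 3.562
x = 3.562 / 0.9 = 3.96

3.96%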